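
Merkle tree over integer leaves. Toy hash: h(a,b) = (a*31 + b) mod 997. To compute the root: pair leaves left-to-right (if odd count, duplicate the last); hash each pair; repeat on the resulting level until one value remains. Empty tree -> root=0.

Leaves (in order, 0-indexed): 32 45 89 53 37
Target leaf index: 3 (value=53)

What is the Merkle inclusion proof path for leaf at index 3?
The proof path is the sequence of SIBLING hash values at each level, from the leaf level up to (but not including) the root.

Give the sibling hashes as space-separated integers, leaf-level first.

Answer: 89 40 2

Derivation:
L0 (leaves): [32, 45, 89, 53, 37], target index=3
L1: h(32,45)=(32*31+45)%997=40 [pair 0] h(89,53)=(89*31+53)%997=818 [pair 1] h(37,37)=(37*31+37)%997=187 [pair 2] -> [40, 818, 187]
  Sibling for proof at L0: 89
L2: h(40,818)=(40*31+818)%997=64 [pair 0] h(187,187)=(187*31+187)%997=2 [pair 1] -> [64, 2]
  Sibling for proof at L1: 40
L3: h(64,2)=(64*31+2)%997=989 [pair 0] -> [989]
  Sibling for proof at L2: 2
Root: 989
Proof path (sibling hashes from leaf to root): [89, 40, 2]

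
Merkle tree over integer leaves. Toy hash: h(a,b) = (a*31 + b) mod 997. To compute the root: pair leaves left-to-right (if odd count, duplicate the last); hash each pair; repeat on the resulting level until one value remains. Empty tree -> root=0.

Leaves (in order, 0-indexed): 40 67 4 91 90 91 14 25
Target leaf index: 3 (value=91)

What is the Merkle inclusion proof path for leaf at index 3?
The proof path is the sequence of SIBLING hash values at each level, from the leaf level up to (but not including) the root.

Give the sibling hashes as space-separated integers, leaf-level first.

L0 (leaves): [40, 67, 4, 91, 90, 91, 14, 25], target index=3
L1: h(40,67)=(40*31+67)%997=310 [pair 0] h(4,91)=(4*31+91)%997=215 [pair 1] h(90,91)=(90*31+91)%997=887 [pair 2] h(14,25)=(14*31+25)%997=459 [pair 3] -> [310, 215, 887, 459]
  Sibling for proof at L0: 4
L2: h(310,215)=(310*31+215)%997=852 [pair 0] h(887,459)=(887*31+459)%997=40 [pair 1] -> [852, 40]
  Sibling for proof at L1: 310
L3: h(852,40)=(852*31+40)%997=530 [pair 0] -> [530]
  Sibling for proof at L2: 40
Root: 530
Proof path (sibling hashes from leaf to root): [4, 310, 40]

Answer: 4 310 40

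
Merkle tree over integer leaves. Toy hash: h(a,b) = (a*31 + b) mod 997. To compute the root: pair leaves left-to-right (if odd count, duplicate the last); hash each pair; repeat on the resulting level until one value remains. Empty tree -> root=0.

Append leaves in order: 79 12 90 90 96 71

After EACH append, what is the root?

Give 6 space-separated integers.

Answer: 79 467 408 408 285 482

Derivation:
After append 79 (leaves=[79]):
  L0: [79]
  root=79
After append 12 (leaves=[79, 12]):
  L0: [79, 12]
  L1: h(79,12)=(79*31+12)%997=467 -> [467]
  root=467
After append 90 (leaves=[79, 12, 90]):
  L0: [79, 12, 90]
  L1: h(79,12)=(79*31+12)%997=467 h(90,90)=(90*31+90)%997=886 -> [467, 886]
  L2: h(467,886)=(467*31+886)%997=408 -> [408]
  root=408
After append 90 (leaves=[79, 12, 90, 90]):
  L0: [79, 12, 90, 90]
  L1: h(79,12)=(79*31+12)%997=467 h(90,90)=(90*31+90)%997=886 -> [467, 886]
  L2: h(467,886)=(467*31+886)%997=408 -> [408]
  root=408
After append 96 (leaves=[79, 12, 90, 90, 96]):
  L0: [79, 12, 90, 90, 96]
  L1: h(79,12)=(79*31+12)%997=467 h(90,90)=(90*31+90)%997=886 h(96,96)=(96*31+96)%997=81 -> [467, 886, 81]
  L2: h(467,886)=(467*31+886)%997=408 h(81,81)=(81*31+81)%997=598 -> [408, 598]
  L3: h(408,598)=(408*31+598)%997=285 -> [285]
  root=285
After append 71 (leaves=[79, 12, 90, 90, 96, 71]):
  L0: [79, 12, 90, 90, 96, 71]
  L1: h(79,12)=(79*31+12)%997=467 h(90,90)=(90*31+90)%997=886 h(96,71)=(96*31+71)%997=56 -> [467, 886, 56]
  L2: h(467,886)=(467*31+886)%997=408 h(56,56)=(56*31+56)%997=795 -> [408, 795]
  L3: h(408,795)=(408*31+795)%997=482 -> [482]
  root=482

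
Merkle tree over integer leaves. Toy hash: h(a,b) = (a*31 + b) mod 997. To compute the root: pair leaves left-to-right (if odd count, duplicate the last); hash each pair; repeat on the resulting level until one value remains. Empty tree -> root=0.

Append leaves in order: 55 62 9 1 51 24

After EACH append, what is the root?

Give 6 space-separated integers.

After append 55 (leaves=[55]):
  L0: [55]
  root=55
After append 62 (leaves=[55, 62]):
  L0: [55, 62]
  L1: h(55,62)=(55*31+62)%997=770 -> [770]
  root=770
After append 9 (leaves=[55, 62, 9]):
  L0: [55, 62, 9]
  L1: h(55,62)=(55*31+62)%997=770 h(9,9)=(9*31+9)%997=288 -> [770, 288]
  L2: h(770,288)=(770*31+288)%997=230 -> [230]
  root=230
After append 1 (leaves=[55, 62, 9, 1]):
  L0: [55, 62, 9, 1]
  L1: h(55,62)=(55*31+62)%997=770 h(9,1)=(9*31+1)%997=280 -> [770, 280]
  L2: h(770,280)=(770*31+280)%997=222 -> [222]
  root=222
After append 51 (leaves=[55, 62, 9, 1, 51]):
  L0: [55, 62, 9, 1, 51]
  L1: h(55,62)=(55*31+62)%997=770 h(9,1)=(9*31+1)%997=280 h(51,51)=(51*31+51)%997=635 -> [770, 280, 635]
  L2: h(770,280)=(770*31+280)%997=222 h(635,635)=(635*31+635)%997=380 -> [222, 380]
  L3: h(222,380)=(222*31+380)%997=283 -> [283]
  root=283
After append 24 (leaves=[55, 62, 9, 1, 51, 24]):
  L0: [55, 62, 9, 1, 51, 24]
  L1: h(55,62)=(55*31+62)%997=770 h(9,1)=(9*31+1)%997=280 h(51,24)=(51*31+24)%997=608 -> [770, 280, 608]
  L2: h(770,280)=(770*31+280)%997=222 h(608,608)=(608*31+608)%997=513 -> [222, 513]
  L3: h(222,513)=(222*31+513)%997=416 -> [416]
  root=416

Answer: 55 770 230 222 283 416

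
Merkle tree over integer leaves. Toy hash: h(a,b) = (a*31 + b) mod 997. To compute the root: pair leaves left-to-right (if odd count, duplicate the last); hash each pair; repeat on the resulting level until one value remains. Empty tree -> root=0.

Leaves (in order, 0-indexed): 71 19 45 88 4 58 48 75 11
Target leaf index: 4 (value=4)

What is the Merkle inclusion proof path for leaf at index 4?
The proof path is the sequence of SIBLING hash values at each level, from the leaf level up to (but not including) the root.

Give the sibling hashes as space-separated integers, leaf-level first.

L0 (leaves): [71, 19, 45, 88, 4, 58, 48, 75, 11], target index=4
L1: h(71,19)=(71*31+19)%997=226 [pair 0] h(45,88)=(45*31+88)%997=486 [pair 1] h(4,58)=(4*31+58)%997=182 [pair 2] h(48,75)=(48*31+75)%997=566 [pair 3] h(11,11)=(11*31+11)%997=352 [pair 4] -> [226, 486, 182, 566, 352]
  Sibling for proof at L0: 58
L2: h(226,486)=(226*31+486)%997=513 [pair 0] h(182,566)=(182*31+566)%997=226 [pair 1] h(352,352)=(352*31+352)%997=297 [pair 2] -> [513, 226, 297]
  Sibling for proof at L1: 566
L3: h(513,226)=(513*31+226)%997=177 [pair 0] h(297,297)=(297*31+297)%997=531 [pair 1] -> [177, 531]
  Sibling for proof at L2: 513
L4: h(177,531)=(177*31+531)%997=36 [pair 0] -> [36]
  Sibling for proof at L3: 531
Root: 36
Proof path (sibling hashes from leaf to root): [58, 566, 513, 531]

Answer: 58 566 513 531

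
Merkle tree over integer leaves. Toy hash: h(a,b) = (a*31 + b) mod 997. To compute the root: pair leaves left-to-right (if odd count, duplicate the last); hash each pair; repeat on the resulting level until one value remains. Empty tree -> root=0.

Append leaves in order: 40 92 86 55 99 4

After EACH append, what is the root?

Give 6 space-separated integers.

After append 40 (leaves=[40]):
  L0: [40]
  root=40
After append 92 (leaves=[40, 92]):
  L0: [40, 92]
  L1: h(40,92)=(40*31+92)%997=335 -> [335]
  root=335
After append 86 (leaves=[40, 92, 86]):
  L0: [40, 92, 86]
  L1: h(40,92)=(40*31+92)%997=335 h(86,86)=(86*31+86)%997=758 -> [335, 758]
  L2: h(335,758)=(335*31+758)%997=176 -> [176]
  root=176
After append 55 (leaves=[40, 92, 86, 55]):
  L0: [40, 92, 86, 55]
  L1: h(40,92)=(40*31+92)%997=335 h(86,55)=(86*31+55)%997=727 -> [335, 727]
  L2: h(335,727)=(335*31+727)%997=145 -> [145]
  root=145
After append 99 (leaves=[40, 92, 86, 55, 99]):
  L0: [40, 92, 86, 55, 99]
  L1: h(40,92)=(40*31+92)%997=335 h(86,55)=(86*31+55)%997=727 h(99,99)=(99*31+99)%997=177 -> [335, 727, 177]
  L2: h(335,727)=(335*31+727)%997=145 h(177,177)=(177*31+177)%997=679 -> [145, 679]
  L3: h(145,679)=(145*31+679)%997=189 -> [189]
  root=189
After append 4 (leaves=[40, 92, 86, 55, 99, 4]):
  L0: [40, 92, 86, 55, 99, 4]
  L1: h(40,92)=(40*31+92)%997=335 h(86,55)=(86*31+55)%997=727 h(99,4)=(99*31+4)%997=82 -> [335, 727, 82]
  L2: h(335,727)=(335*31+727)%997=145 h(82,82)=(82*31+82)%997=630 -> [145, 630]
  L3: h(145,630)=(145*31+630)%997=140 -> [140]
  root=140

Answer: 40 335 176 145 189 140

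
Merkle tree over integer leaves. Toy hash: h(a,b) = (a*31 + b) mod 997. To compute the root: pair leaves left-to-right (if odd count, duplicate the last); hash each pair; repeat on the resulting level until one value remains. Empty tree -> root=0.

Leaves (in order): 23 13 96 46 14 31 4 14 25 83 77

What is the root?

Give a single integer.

L0: [23, 13, 96, 46, 14, 31, 4, 14, 25, 83, 77]
L1: h(23,13)=(23*31+13)%997=726 h(96,46)=(96*31+46)%997=31 h(14,31)=(14*31+31)%997=465 h(4,14)=(4*31+14)%997=138 h(25,83)=(25*31+83)%997=858 h(77,77)=(77*31+77)%997=470 -> [726, 31, 465, 138, 858, 470]
L2: h(726,31)=(726*31+31)%997=603 h(465,138)=(465*31+138)%997=595 h(858,470)=(858*31+470)%997=149 -> [603, 595, 149]
L3: h(603,595)=(603*31+595)%997=345 h(149,149)=(149*31+149)%997=780 -> [345, 780]
L4: h(345,780)=(345*31+780)%997=508 -> [508]

Answer: 508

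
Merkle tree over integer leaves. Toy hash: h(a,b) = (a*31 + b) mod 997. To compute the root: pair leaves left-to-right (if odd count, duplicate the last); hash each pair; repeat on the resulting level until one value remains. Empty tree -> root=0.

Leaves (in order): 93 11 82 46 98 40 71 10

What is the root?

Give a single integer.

L0: [93, 11, 82, 46, 98, 40, 71, 10]
L1: h(93,11)=(93*31+11)%997=900 h(82,46)=(82*31+46)%997=594 h(98,40)=(98*31+40)%997=87 h(71,10)=(71*31+10)%997=217 -> [900, 594, 87, 217]
L2: h(900,594)=(900*31+594)%997=578 h(87,217)=(87*31+217)%997=920 -> [578, 920]
L3: h(578,920)=(578*31+920)%997=892 -> [892]

Answer: 892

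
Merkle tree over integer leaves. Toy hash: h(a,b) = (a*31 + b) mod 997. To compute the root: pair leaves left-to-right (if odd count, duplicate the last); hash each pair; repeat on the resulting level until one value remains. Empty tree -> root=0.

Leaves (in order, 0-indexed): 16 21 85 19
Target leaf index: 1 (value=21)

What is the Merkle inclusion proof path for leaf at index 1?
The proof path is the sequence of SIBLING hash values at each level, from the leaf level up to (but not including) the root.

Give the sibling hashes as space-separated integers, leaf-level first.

L0 (leaves): [16, 21, 85, 19], target index=1
L1: h(16,21)=(16*31+21)%997=517 [pair 0] h(85,19)=(85*31+19)%997=660 [pair 1] -> [517, 660]
  Sibling for proof at L0: 16
L2: h(517,660)=(517*31+660)%997=735 [pair 0] -> [735]
  Sibling for proof at L1: 660
Root: 735
Proof path (sibling hashes from leaf to root): [16, 660]

Answer: 16 660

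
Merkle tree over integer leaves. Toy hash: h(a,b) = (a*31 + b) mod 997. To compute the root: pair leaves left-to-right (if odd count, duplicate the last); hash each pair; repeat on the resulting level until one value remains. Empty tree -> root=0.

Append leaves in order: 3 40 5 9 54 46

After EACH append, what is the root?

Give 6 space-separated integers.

After append 3 (leaves=[3]):
  L0: [3]
  root=3
After append 40 (leaves=[3, 40]):
  L0: [3, 40]
  L1: h(3,40)=(3*31+40)%997=133 -> [133]
  root=133
After append 5 (leaves=[3, 40, 5]):
  L0: [3, 40, 5]
  L1: h(3,40)=(3*31+40)%997=133 h(5,5)=(5*31+5)%997=160 -> [133, 160]
  L2: h(133,160)=(133*31+160)%997=295 -> [295]
  root=295
After append 9 (leaves=[3, 40, 5, 9]):
  L0: [3, 40, 5, 9]
  L1: h(3,40)=(3*31+40)%997=133 h(5,9)=(5*31+9)%997=164 -> [133, 164]
  L2: h(133,164)=(133*31+164)%997=299 -> [299]
  root=299
After append 54 (leaves=[3, 40, 5, 9, 54]):
  L0: [3, 40, 5, 9, 54]
  L1: h(3,40)=(3*31+40)%997=133 h(5,9)=(5*31+9)%997=164 h(54,54)=(54*31+54)%997=731 -> [133, 164, 731]
  L2: h(133,164)=(133*31+164)%997=299 h(731,731)=(731*31+731)%997=461 -> [299, 461]
  L3: h(299,461)=(299*31+461)%997=757 -> [757]
  root=757
After append 46 (leaves=[3, 40, 5, 9, 54, 46]):
  L0: [3, 40, 5, 9, 54, 46]
  L1: h(3,40)=(3*31+40)%997=133 h(5,9)=(5*31+9)%997=164 h(54,46)=(54*31+46)%997=723 -> [133, 164, 723]
  L2: h(133,164)=(133*31+164)%997=299 h(723,723)=(723*31+723)%997=205 -> [299, 205]
  L3: h(299,205)=(299*31+205)%997=501 -> [501]
  root=501

Answer: 3 133 295 299 757 501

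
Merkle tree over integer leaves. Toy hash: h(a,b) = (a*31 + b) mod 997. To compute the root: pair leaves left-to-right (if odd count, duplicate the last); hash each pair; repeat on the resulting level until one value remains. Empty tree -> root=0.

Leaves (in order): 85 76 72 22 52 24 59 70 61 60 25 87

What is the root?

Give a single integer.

Answer: 885

Derivation:
L0: [85, 76, 72, 22, 52, 24, 59, 70, 61, 60, 25, 87]
L1: h(85,76)=(85*31+76)%997=717 h(72,22)=(72*31+22)%997=260 h(52,24)=(52*31+24)%997=639 h(59,70)=(59*31+70)%997=902 h(61,60)=(61*31+60)%997=954 h(25,87)=(25*31+87)%997=862 -> [717, 260, 639, 902, 954, 862]
L2: h(717,260)=(717*31+260)%997=553 h(639,902)=(639*31+902)%997=771 h(954,862)=(954*31+862)%997=526 -> [553, 771, 526]
L3: h(553,771)=(553*31+771)%997=965 h(526,526)=(526*31+526)%997=880 -> [965, 880]
L4: h(965,880)=(965*31+880)%997=885 -> [885]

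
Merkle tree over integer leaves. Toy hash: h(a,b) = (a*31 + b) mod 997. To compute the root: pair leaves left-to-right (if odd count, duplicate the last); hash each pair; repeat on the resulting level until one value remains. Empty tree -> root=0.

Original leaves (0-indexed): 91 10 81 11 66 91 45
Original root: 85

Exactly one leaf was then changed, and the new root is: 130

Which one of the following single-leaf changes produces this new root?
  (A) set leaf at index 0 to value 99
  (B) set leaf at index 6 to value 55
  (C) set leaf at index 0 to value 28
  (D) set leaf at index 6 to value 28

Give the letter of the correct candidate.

Original leaves: [91, 10, 81, 11, 66, 91, 45]
Target new root: 130
Try each candidate change and compute the resulting root:
Candidate A: set leaf[0] = 99 -> leaves = [99, 10, 81, 11, 66, 91, 45]
  L0: [99, 10, 81, 11, 66, 91, 45]
  L1: h(99,10)=(99*31+10)%997=88 h(81,11)=(81*31+11)%997=528 h(66,91)=(66*31+91)%997=143 h(45,45)=(45*31+45)%997=443 -> [88, 528, 143, 443]
  L2: h(88,528)=(88*31+528)%997=265 h(143,443)=(143*31+443)%997=888 -> [265, 888]
  L3: h(265,888)=(265*31+888)%997=130 -> [130]
  root = 130 == target 130  ** MATCH **
Candidate B: set leaf[6] = 55 -> leaves = [91, 10, 81, 11, 66, 91, 55]
  L0: [91, 10, 81, 11, 66, 91, 55]
  L1: h(91,10)=(91*31+10)%997=837 h(81,11)=(81*31+11)%997=528 h(66,91)=(66*31+91)%997=143 h(55,55)=(55*31+55)%997=763 -> [837, 528, 143, 763]
  L2: h(837,528)=(837*31+528)%997=553 h(143,763)=(143*31+763)%997=211 -> [553, 211]
  L3: h(553,211)=(553*31+211)%997=405 -> [405]
  root = 405 != target 130
Candidate C: set leaf[0] = 28 -> leaves = [28, 10, 81, 11, 66, 91, 45]
  L0: [28, 10, 81, 11, 66, 91, 45]
  L1: h(28,10)=(28*31+10)%997=878 h(81,11)=(81*31+11)%997=528 h(66,91)=(66*31+91)%997=143 h(45,45)=(45*31+45)%997=443 -> [878, 528, 143, 443]
  L2: h(878,528)=(878*31+528)%997=827 h(143,443)=(143*31+443)%997=888 -> [827, 888]
  L3: h(827,888)=(827*31+888)%997=603 -> [603]
  root = 603 != target 130
Candidate D: set leaf[6] = 28 -> leaves = [91, 10, 81, 11, 66, 91, 28]
  L0: [91, 10, 81, 11, 66, 91, 28]
  L1: h(91,10)=(91*31+10)%997=837 h(81,11)=(81*31+11)%997=528 h(66,91)=(66*31+91)%997=143 h(28,28)=(28*31+28)%997=896 -> [837, 528, 143, 896]
  L2: h(837,528)=(837*31+528)%997=553 h(143,896)=(143*31+896)%997=344 -> [553, 344]
  L3: h(553,344)=(553*31+344)%997=538 -> [538]
  root = 538 != target 130
Candidate A produces the target root.

Answer: A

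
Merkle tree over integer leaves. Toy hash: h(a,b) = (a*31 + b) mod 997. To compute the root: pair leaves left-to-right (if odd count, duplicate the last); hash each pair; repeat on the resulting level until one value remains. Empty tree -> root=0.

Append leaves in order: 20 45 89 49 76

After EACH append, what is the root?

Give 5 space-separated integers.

Answer: 20 665 532 492 355

Derivation:
After append 20 (leaves=[20]):
  L0: [20]
  root=20
After append 45 (leaves=[20, 45]):
  L0: [20, 45]
  L1: h(20,45)=(20*31+45)%997=665 -> [665]
  root=665
After append 89 (leaves=[20, 45, 89]):
  L0: [20, 45, 89]
  L1: h(20,45)=(20*31+45)%997=665 h(89,89)=(89*31+89)%997=854 -> [665, 854]
  L2: h(665,854)=(665*31+854)%997=532 -> [532]
  root=532
After append 49 (leaves=[20, 45, 89, 49]):
  L0: [20, 45, 89, 49]
  L1: h(20,45)=(20*31+45)%997=665 h(89,49)=(89*31+49)%997=814 -> [665, 814]
  L2: h(665,814)=(665*31+814)%997=492 -> [492]
  root=492
After append 76 (leaves=[20, 45, 89, 49, 76]):
  L0: [20, 45, 89, 49, 76]
  L1: h(20,45)=(20*31+45)%997=665 h(89,49)=(89*31+49)%997=814 h(76,76)=(76*31+76)%997=438 -> [665, 814, 438]
  L2: h(665,814)=(665*31+814)%997=492 h(438,438)=(438*31+438)%997=58 -> [492, 58]
  L3: h(492,58)=(492*31+58)%997=355 -> [355]
  root=355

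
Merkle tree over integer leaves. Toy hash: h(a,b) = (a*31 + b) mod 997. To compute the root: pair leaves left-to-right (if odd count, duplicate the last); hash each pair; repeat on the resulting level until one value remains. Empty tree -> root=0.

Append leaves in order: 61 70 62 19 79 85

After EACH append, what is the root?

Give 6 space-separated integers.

Answer: 61 964 961 918 681 873

Derivation:
After append 61 (leaves=[61]):
  L0: [61]
  root=61
After append 70 (leaves=[61, 70]):
  L0: [61, 70]
  L1: h(61,70)=(61*31+70)%997=964 -> [964]
  root=964
After append 62 (leaves=[61, 70, 62]):
  L0: [61, 70, 62]
  L1: h(61,70)=(61*31+70)%997=964 h(62,62)=(62*31+62)%997=987 -> [964, 987]
  L2: h(964,987)=(964*31+987)%997=961 -> [961]
  root=961
After append 19 (leaves=[61, 70, 62, 19]):
  L0: [61, 70, 62, 19]
  L1: h(61,70)=(61*31+70)%997=964 h(62,19)=(62*31+19)%997=944 -> [964, 944]
  L2: h(964,944)=(964*31+944)%997=918 -> [918]
  root=918
After append 79 (leaves=[61, 70, 62, 19, 79]):
  L0: [61, 70, 62, 19, 79]
  L1: h(61,70)=(61*31+70)%997=964 h(62,19)=(62*31+19)%997=944 h(79,79)=(79*31+79)%997=534 -> [964, 944, 534]
  L2: h(964,944)=(964*31+944)%997=918 h(534,534)=(534*31+534)%997=139 -> [918, 139]
  L3: h(918,139)=(918*31+139)%997=681 -> [681]
  root=681
After append 85 (leaves=[61, 70, 62, 19, 79, 85]):
  L0: [61, 70, 62, 19, 79, 85]
  L1: h(61,70)=(61*31+70)%997=964 h(62,19)=(62*31+19)%997=944 h(79,85)=(79*31+85)%997=540 -> [964, 944, 540]
  L2: h(964,944)=(964*31+944)%997=918 h(540,540)=(540*31+540)%997=331 -> [918, 331]
  L3: h(918,331)=(918*31+331)%997=873 -> [873]
  root=873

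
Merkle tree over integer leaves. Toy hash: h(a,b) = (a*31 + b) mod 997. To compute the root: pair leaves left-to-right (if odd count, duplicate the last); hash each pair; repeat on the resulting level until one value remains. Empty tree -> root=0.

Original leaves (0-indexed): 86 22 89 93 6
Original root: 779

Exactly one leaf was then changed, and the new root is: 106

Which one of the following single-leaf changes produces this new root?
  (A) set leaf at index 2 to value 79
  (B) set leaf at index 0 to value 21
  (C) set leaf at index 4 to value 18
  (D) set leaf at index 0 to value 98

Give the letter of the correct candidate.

Original leaves: [86, 22, 89, 93, 6]
Target new root: 106
Try each candidate change and compute the resulting root:
Candidate A: set leaf[2] = 79 -> leaves = [86, 22, 79, 93, 6]
  L0: [86, 22, 79, 93, 6]
  L1: h(86,22)=(86*31+22)%997=694 h(79,93)=(79*31+93)%997=548 h(6,6)=(6*31+6)%997=192 -> [694, 548, 192]
  L2: h(694,548)=(694*31+548)%997=128 h(192,192)=(192*31+192)%997=162 -> [128, 162]
  L3: h(128,162)=(128*31+162)%997=142 -> [142]
  root = 142 != target 106
Candidate B: set leaf[0] = 21 -> leaves = [21, 22, 89, 93, 6]
  L0: [21, 22, 89, 93, 6]
  L1: h(21,22)=(21*31+22)%997=673 h(89,93)=(89*31+93)%997=858 h(6,6)=(6*31+6)%997=192 -> [673, 858, 192]
  L2: h(673,858)=(673*31+858)%997=784 h(192,192)=(192*31+192)%997=162 -> [784, 162]
  L3: h(784,162)=(784*31+162)%997=538 -> [538]
  root = 538 != target 106
Candidate C: set leaf[4] = 18 -> leaves = [86, 22, 89, 93, 18]
  L0: [86, 22, 89, 93, 18]
  L1: h(86,22)=(86*31+22)%997=694 h(89,93)=(89*31+93)%997=858 h(18,18)=(18*31+18)%997=576 -> [694, 858, 576]
  L2: h(694,858)=(694*31+858)%997=438 h(576,576)=(576*31+576)%997=486 -> [438, 486]
  L3: h(438,486)=(438*31+486)%997=106 -> [106]
  root = 106 == target 106  ** MATCH **
Candidate D: set leaf[0] = 98 -> leaves = [98, 22, 89, 93, 6]
  L0: [98, 22, 89, 93, 6]
  L1: h(98,22)=(98*31+22)%997=69 h(89,93)=(89*31+93)%997=858 h(6,6)=(6*31+6)%997=192 -> [69, 858, 192]
  L2: h(69,858)=(69*31+858)%997=6 h(192,192)=(192*31+192)%997=162 -> [6, 162]
  L3: h(6,162)=(6*31+162)%997=348 -> [348]
  root = 348 != target 106
Candidate C produces the target root.

Answer: C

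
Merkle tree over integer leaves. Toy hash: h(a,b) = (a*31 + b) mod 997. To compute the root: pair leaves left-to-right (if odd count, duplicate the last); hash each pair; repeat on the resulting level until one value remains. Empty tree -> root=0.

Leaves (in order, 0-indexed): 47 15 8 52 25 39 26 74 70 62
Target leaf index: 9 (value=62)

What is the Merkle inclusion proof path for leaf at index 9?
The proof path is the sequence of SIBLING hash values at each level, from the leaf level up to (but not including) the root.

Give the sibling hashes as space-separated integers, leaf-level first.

L0 (leaves): [47, 15, 8, 52, 25, 39, 26, 74, 70, 62], target index=9
L1: h(47,15)=(47*31+15)%997=475 [pair 0] h(8,52)=(8*31+52)%997=300 [pair 1] h(25,39)=(25*31+39)%997=814 [pair 2] h(26,74)=(26*31+74)%997=880 [pair 3] h(70,62)=(70*31+62)%997=238 [pair 4] -> [475, 300, 814, 880, 238]
  Sibling for proof at L0: 70
L2: h(475,300)=(475*31+300)%997=70 [pair 0] h(814,880)=(814*31+880)%997=192 [pair 1] h(238,238)=(238*31+238)%997=637 [pair 2] -> [70, 192, 637]
  Sibling for proof at L1: 238
L3: h(70,192)=(70*31+192)%997=368 [pair 0] h(637,637)=(637*31+637)%997=444 [pair 1] -> [368, 444]
  Sibling for proof at L2: 637
L4: h(368,444)=(368*31+444)%997=885 [pair 0] -> [885]
  Sibling for proof at L3: 368
Root: 885
Proof path (sibling hashes from leaf to root): [70, 238, 637, 368]

Answer: 70 238 637 368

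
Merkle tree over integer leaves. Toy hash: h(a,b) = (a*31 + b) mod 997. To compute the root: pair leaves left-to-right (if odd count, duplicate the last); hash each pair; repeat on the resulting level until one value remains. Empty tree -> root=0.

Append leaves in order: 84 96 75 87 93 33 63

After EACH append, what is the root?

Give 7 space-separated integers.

Answer: 84 706 358 370 23 97 194

Derivation:
After append 84 (leaves=[84]):
  L0: [84]
  root=84
After append 96 (leaves=[84, 96]):
  L0: [84, 96]
  L1: h(84,96)=(84*31+96)%997=706 -> [706]
  root=706
After append 75 (leaves=[84, 96, 75]):
  L0: [84, 96, 75]
  L1: h(84,96)=(84*31+96)%997=706 h(75,75)=(75*31+75)%997=406 -> [706, 406]
  L2: h(706,406)=(706*31+406)%997=358 -> [358]
  root=358
After append 87 (leaves=[84, 96, 75, 87]):
  L0: [84, 96, 75, 87]
  L1: h(84,96)=(84*31+96)%997=706 h(75,87)=(75*31+87)%997=418 -> [706, 418]
  L2: h(706,418)=(706*31+418)%997=370 -> [370]
  root=370
After append 93 (leaves=[84, 96, 75, 87, 93]):
  L0: [84, 96, 75, 87, 93]
  L1: h(84,96)=(84*31+96)%997=706 h(75,87)=(75*31+87)%997=418 h(93,93)=(93*31+93)%997=982 -> [706, 418, 982]
  L2: h(706,418)=(706*31+418)%997=370 h(982,982)=(982*31+982)%997=517 -> [370, 517]
  L3: h(370,517)=(370*31+517)%997=23 -> [23]
  root=23
After append 33 (leaves=[84, 96, 75, 87, 93, 33]):
  L0: [84, 96, 75, 87, 93, 33]
  L1: h(84,96)=(84*31+96)%997=706 h(75,87)=(75*31+87)%997=418 h(93,33)=(93*31+33)%997=922 -> [706, 418, 922]
  L2: h(706,418)=(706*31+418)%997=370 h(922,922)=(922*31+922)%997=591 -> [370, 591]
  L3: h(370,591)=(370*31+591)%997=97 -> [97]
  root=97
After append 63 (leaves=[84, 96, 75, 87, 93, 33, 63]):
  L0: [84, 96, 75, 87, 93, 33, 63]
  L1: h(84,96)=(84*31+96)%997=706 h(75,87)=(75*31+87)%997=418 h(93,33)=(93*31+33)%997=922 h(63,63)=(63*31+63)%997=22 -> [706, 418, 922, 22]
  L2: h(706,418)=(706*31+418)%997=370 h(922,22)=(922*31+22)%997=688 -> [370, 688]
  L3: h(370,688)=(370*31+688)%997=194 -> [194]
  root=194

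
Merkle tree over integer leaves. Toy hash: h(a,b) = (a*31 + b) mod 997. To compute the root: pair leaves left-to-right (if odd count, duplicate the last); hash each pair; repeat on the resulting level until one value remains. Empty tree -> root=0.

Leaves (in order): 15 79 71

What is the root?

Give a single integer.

L0: [15, 79, 71]
L1: h(15,79)=(15*31+79)%997=544 h(71,71)=(71*31+71)%997=278 -> [544, 278]
L2: h(544,278)=(544*31+278)%997=193 -> [193]

Answer: 193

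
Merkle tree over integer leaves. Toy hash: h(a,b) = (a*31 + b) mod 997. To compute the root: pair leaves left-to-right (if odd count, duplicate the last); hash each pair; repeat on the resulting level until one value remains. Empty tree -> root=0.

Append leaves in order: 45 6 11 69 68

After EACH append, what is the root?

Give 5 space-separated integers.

After append 45 (leaves=[45]):
  L0: [45]
  root=45
After append 6 (leaves=[45, 6]):
  L0: [45, 6]
  L1: h(45,6)=(45*31+6)%997=404 -> [404]
  root=404
After append 11 (leaves=[45, 6, 11]):
  L0: [45, 6, 11]
  L1: h(45,6)=(45*31+6)%997=404 h(11,11)=(11*31+11)%997=352 -> [404, 352]
  L2: h(404,352)=(404*31+352)%997=912 -> [912]
  root=912
After append 69 (leaves=[45, 6, 11, 69]):
  L0: [45, 6, 11, 69]
  L1: h(45,6)=(45*31+6)%997=404 h(11,69)=(11*31+69)%997=410 -> [404, 410]
  L2: h(404,410)=(404*31+410)%997=970 -> [970]
  root=970
After append 68 (leaves=[45, 6, 11, 69, 68]):
  L0: [45, 6, 11, 69, 68]
  L1: h(45,6)=(45*31+6)%997=404 h(11,69)=(11*31+69)%997=410 h(68,68)=(68*31+68)%997=182 -> [404, 410, 182]
  L2: h(404,410)=(404*31+410)%997=970 h(182,182)=(182*31+182)%997=839 -> [970, 839]
  L3: h(970,839)=(970*31+839)%997=2 -> [2]
  root=2

Answer: 45 404 912 970 2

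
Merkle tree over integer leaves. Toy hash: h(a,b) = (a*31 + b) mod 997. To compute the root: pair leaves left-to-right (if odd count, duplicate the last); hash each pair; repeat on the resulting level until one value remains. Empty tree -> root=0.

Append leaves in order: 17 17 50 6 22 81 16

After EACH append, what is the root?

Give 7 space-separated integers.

Answer: 17 544 518 474 333 227 973

Derivation:
After append 17 (leaves=[17]):
  L0: [17]
  root=17
After append 17 (leaves=[17, 17]):
  L0: [17, 17]
  L1: h(17,17)=(17*31+17)%997=544 -> [544]
  root=544
After append 50 (leaves=[17, 17, 50]):
  L0: [17, 17, 50]
  L1: h(17,17)=(17*31+17)%997=544 h(50,50)=(50*31+50)%997=603 -> [544, 603]
  L2: h(544,603)=(544*31+603)%997=518 -> [518]
  root=518
After append 6 (leaves=[17, 17, 50, 6]):
  L0: [17, 17, 50, 6]
  L1: h(17,17)=(17*31+17)%997=544 h(50,6)=(50*31+6)%997=559 -> [544, 559]
  L2: h(544,559)=(544*31+559)%997=474 -> [474]
  root=474
After append 22 (leaves=[17, 17, 50, 6, 22]):
  L0: [17, 17, 50, 6, 22]
  L1: h(17,17)=(17*31+17)%997=544 h(50,6)=(50*31+6)%997=559 h(22,22)=(22*31+22)%997=704 -> [544, 559, 704]
  L2: h(544,559)=(544*31+559)%997=474 h(704,704)=(704*31+704)%997=594 -> [474, 594]
  L3: h(474,594)=(474*31+594)%997=333 -> [333]
  root=333
After append 81 (leaves=[17, 17, 50, 6, 22, 81]):
  L0: [17, 17, 50, 6, 22, 81]
  L1: h(17,17)=(17*31+17)%997=544 h(50,6)=(50*31+6)%997=559 h(22,81)=(22*31+81)%997=763 -> [544, 559, 763]
  L2: h(544,559)=(544*31+559)%997=474 h(763,763)=(763*31+763)%997=488 -> [474, 488]
  L3: h(474,488)=(474*31+488)%997=227 -> [227]
  root=227
After append 16 (leaves=[17, 17, 50, 6, 22, 81, 16]):
  L0: [17, 17, 50, 6, 22, 81, 16]
  L1: h(17,17)=(17*31+17)%997=544 h(50,6)=(50*31+6)%997=559 h(22,81)=(22*31+81)%997=763 h(16,16)=(16*31+16)%997=512 -> [544, 559, 763, 512]
  L2: h(544,559)=(544*31+559)%997=474 h(763,512)=(763*31+512)%997=237 -> [474, 237]
  L3: h(474,237)=(474*31+237)%997=973 -> [973]
  root=973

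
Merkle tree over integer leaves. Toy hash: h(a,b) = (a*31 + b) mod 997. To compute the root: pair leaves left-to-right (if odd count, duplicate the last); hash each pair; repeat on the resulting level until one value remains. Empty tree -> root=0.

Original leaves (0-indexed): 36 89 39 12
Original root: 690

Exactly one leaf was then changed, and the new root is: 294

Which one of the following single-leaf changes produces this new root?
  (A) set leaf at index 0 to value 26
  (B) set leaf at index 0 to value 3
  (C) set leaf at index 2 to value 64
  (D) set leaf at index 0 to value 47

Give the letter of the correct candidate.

Original leaves: [36, 89, 39, 12]
Target new root: 294
Try each candidate change and compute the resulting root:
Candidate A: set leaf[0] = 26 -> leaves = [26, 89, 39, 12]
  L0: [26, 89, 39, 12]
  L1: h(26,89)=(26*31+89)%997=895 h(39,12)=(39*31+12)%997=224 -> [895, 224]
  L2: h(895,224)=(895*31+224)%997=53 -> [53]
  root = 53 != target 294
Candidate B: set leaf[0] = 3 -> leaves = [3, 89, 39, 12]
  L0: [3, 89, 39, 12]
  L1: h(3,89)=(3*31+89)%997=182 h(39,12)=(39*31+12)%997=224 -> [182, 224]
  L2: h(182,224)=(182*31+224)%997=881 -> [881]
  root = 881 != target 294
Candidate C: set leaf[2] = 64 -> leaves = [36, 89, 64, 12]
  L0: [36, 89, 64, 12]
  L1: h(36,89)=(36*31+89)%997=208 h(64,12)=(64*31+12)%997=2 -> [208, 2]
  L2: h(208,2)=(208*31+2)%997=468 -> [468]
  root = 468 != target 294
Candidate D: set leaf[0] = 47 -> leaves = [47, 89, 39, 12]
  L0: [47, 89, 39, 12]
  L1: h(47,89)=(47*31+89)%997=549 h(39,12)=(39*31+12)%997=224 -> [549, 224]
  L2: h(549,224)=(549*31+224)%997=294 -> [294]
  root = 294 == target 294  ** MATCH **
Candidate D produces the target root.

Answer: D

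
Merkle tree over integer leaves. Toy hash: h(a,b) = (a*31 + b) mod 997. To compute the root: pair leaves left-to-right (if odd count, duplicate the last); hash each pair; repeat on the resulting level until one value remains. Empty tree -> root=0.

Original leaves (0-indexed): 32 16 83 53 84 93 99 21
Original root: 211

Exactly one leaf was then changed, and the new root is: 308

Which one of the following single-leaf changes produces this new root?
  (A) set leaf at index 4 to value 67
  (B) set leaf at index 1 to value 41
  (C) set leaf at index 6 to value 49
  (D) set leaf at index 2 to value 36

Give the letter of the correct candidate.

Answer: B

Derivation:
Original leaves: [32, 16, 83, 53, 84, 93, 99, 21]
Target new root: 308
Try each candidate change and compute the resulting root:
Candidate A: set leaf[4] = 67 -> leaves = [32, 16, 83, 53, 67, 93, 99, 21]
  L0: [32, 16, 83, 53, 67, 93, 99, 21]
  L1: h(32,16)=(32*31+16)%997=11 h(83,53)=(83*31+53)%997=632 h(67,93)=(67*31+93)%997=176 h(99,21)=(99*31+21)%997=99 -> [11, 632, 176, 99]
  L2: h(11,632)=(11*31+632)%997=973 h(176,99)=(176*31+99)%997=570 -> [973, 570]
  L3: h(973,570)=(973*31+570)%997=823 -> [823]
  root = 823 != target 308
Candidate B: set leaf[1] = 41 -> leaves = [32, 41, 83, 53, 84, 93, 99, 21]
  L0: [32, 41, 83, 53, 84, 93, 99, 21]
  L1: h(32,41)=(32*31+41)%997=36 h(83,53)=(83*31+53)%997=632 h(84,93)=(84*31+93)%997=703 h(99,21)=(99*31+21)%997=99 -> [36, 632, 703, 99]
  L2: h(36,632)=(36*31+632)%997=751 h(703,99)=(703*31+99)%997=955 -> [751, 955]
  L3: h(751,955)=(751*31+955)%997=308 -> [308]
  root = 308 == target 308  ** MATCH **
Candidate C: set leaf[6] = 49 -> leaves = [32, 16, 83, 53, 84, 93, 49, 21]
  L0: [32, 16, 83, 53, 84, 93, 49, 21]
  L1: h(32,16)=(32*31+16)%997=11 h(83,53)=(83*31+53)%997=632 h(84,93)=(84*31+93)%997=703 h(49,21)=(49*31+21)%997=543 -> [11, 632, 703, 543]
  L2: h(11,632)=(11*31+632)%997=973 h(703,543)=(703*31+543)%997=402 -> [973, 402]
  L3: h(973,402)=(973*31+402)%997=655 -> [655]
  root = 655 != target 308
Candidate D: set leaf[2] = 36 -> leaves = [32, 16, 36, 53, 84, 93, 99, 21]
  L0: [32, 16, 36, 53, 84, 93, 99, 21]
  L1: h(32,16)=(32*31+16)%997=11 h(36,53)=(36*31+53)%997=172 h(84,93)=(84*31+93)%997=703 h(99,21)=(99*31+21)%997=99 -> [11, 172, 703, 99]
  L2: h(11,172)=(11*31+172)%997=513 h(703,99)=(703*31+99)%997=955 -> [513, 955]
  L3: h(513,955)=(513*31+955)%997=906 -> [906]
  root = 906 != target 308
Candidate B produces the target root.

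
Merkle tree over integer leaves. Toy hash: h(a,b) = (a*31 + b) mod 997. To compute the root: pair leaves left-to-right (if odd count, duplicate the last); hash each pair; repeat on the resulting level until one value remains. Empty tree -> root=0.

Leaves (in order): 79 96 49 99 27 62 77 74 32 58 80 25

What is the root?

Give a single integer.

Answer: 5

Derivation:
L0: [79, 96, 49, 99, 27, 62, 77, 74, 32, 58, 80, 25]
L1: h(79,96)=(79*31+96)%997=551 h(49,99)=(49*31+99)%997=621 h(27,62)=(27*31+62)%997=899 h(77,74)=(77*31+74)%997=467 h(32,58)=(32*31+58)%997=53 h(80,25)=(80*31+25)%997=511 -> [551, 621, 899, 467, 53, 511]
L2: h(551,621)=(551*31+621)%997=753 h(899,467)=(899*31+467)%997=420 h(53,511)=(53*31+511)%997=160 -> [753, 420, 160]
L3: h(753,420)=(753*31+420)%997=832 h(160,160)=(160*31+160)%997=135 -> [832, 135]
L4: h(832,135)=(832*31+135)%997=5 -> [5]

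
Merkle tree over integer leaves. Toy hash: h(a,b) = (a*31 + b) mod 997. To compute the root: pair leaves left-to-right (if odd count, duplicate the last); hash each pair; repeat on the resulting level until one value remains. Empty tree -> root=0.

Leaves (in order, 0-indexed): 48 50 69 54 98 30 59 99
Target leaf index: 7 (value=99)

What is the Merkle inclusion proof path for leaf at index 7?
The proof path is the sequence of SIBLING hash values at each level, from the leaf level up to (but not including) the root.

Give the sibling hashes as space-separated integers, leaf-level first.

Answer: 59 77 21

Derivation:
L0 (leaves): [48, 50, 69, 54, 98, 30, 59, 99], target index=7
L1: h(48,50)=(48*31+50)%997=541 [pair 0] h(69,54)=(69*31+54)%997=199 [pair 1] h(98,30)=(98*31+30)%997=77 [pair 2] h(59,99)=(59*31+99)%997=931 [pair 3] -> [541, 199, 77, 931]
  Sibling for proof at L0: 59
L2: h(541,199)=(541*31+199)%997=21 [pair 0] h(77,931)=(77*31+931)%997=327 [pair 1] -> [21, 327]
  Sibling for proof at L1: 77
L3: h(21,327)=(21*31+327)%997=978 [pair 0] -> [978]
  Sibling for proof at L2: 21
Root: 978
Proof path (sibling hashes from leaf to root): [59, 77, 21]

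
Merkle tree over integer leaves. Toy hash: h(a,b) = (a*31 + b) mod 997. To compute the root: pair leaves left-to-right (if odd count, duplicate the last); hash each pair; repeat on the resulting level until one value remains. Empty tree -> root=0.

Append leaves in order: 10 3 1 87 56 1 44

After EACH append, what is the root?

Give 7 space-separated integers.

Answer: 10 313 762 848 881 118 786

Derivation:
After append 10 (leaves=[10]):
  L0: [10]
  root=10
After append 3 (leaves=[10, 3]):
  L0: [10, 3]
  L1: h(10,3)=(10*31+3)%997=313 -> [313]
  root=313
After append 1 (leaves=[10, 3, 1]):
  L0: [10, 3, 1]
  L1: h(10,3)=(10*31+3)%997=313 h(1,1)=(1*31+1)%997=32 -> [313, 32]
  L2: h(313,32)=(313*31+32)%997=762 -> [762]
  root=762
After append 87 (leaves=[10, 3, 1, 87]):
  L0: [10, 3, 1, 87]
  L1: h(10,3)=(10*31+3)%997=313 h(1,87)=(1*31+87)%997=118 -> [313, 118]
  L2: h(313,118)=(313*31+118)%997=848 -> [848]
  root=848
After append 56 (leaves=[10, 3, 1, 87, 56]):
  L0: [10, 3, 1, 87, 56]
  L1: h(10,3)=(10*31+3)%997=313 h(1,87)=(1*31+87)%997=118 h(56,56)=(56*31+56)%997=795 -> [313, 118, 795]
  L2: h(313,118)=(313*31+118)%997=848 h(795,795)=(795*31+795)%997=515 -> [848, 515]
  L3: h(848,515)=(848*31+515)%997=881 -> [881]
  root=881
After append 1 (leaves=[10, 3, 1, 87, 56, 1]):
  L0: [10, 3, 1, 87, 56, 1]
  L1: h(10,3)=(10*31+3)%997=313 h(1,87)=(1*31+87)%997=118 h(56,1)=(56*31+1)%997=740 -> [313, 118, 740]
  L2: h(313,118)=(313*31+118)%997=848 h(740,740)=(740*31+740)%997=749 -> [848, 749]
  L3: h(848,749)=(848*31+749)%997=118 -> [118]
  root=118
After append 44 (leaves=[10, 3, 1, 87, 56, 1, 44]):
  L0: [10, 3, 1, 87, 56, 1, 44]
  L1: h(10,3)=(10*31+3)%997=313 h(1,87)=(1*31+87)%997=118 h(56,1)=(56*31+1)%997=740 h(44,44)=(44*31+44)%997=411 -> [313, 118, 740, 411]
  L2: h(313,118)=(313*31+118)%997=848 h(740,411)=(740*31+411)%997=420 -> [848, 420]
  L3: h(848,420)=(848*31+420)%997=786 -> [786]
  root=786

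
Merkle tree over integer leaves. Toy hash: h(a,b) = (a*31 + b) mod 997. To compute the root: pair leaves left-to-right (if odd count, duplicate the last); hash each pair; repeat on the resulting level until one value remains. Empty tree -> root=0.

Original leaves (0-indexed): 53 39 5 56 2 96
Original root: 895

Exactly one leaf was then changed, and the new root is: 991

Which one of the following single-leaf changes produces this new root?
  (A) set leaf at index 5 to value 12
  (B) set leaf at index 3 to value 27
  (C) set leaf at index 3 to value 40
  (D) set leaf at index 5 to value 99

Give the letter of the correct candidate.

Original leaves: [53, 39, 5, 56, 2, 96]
Target new root: 991
Try each candidate change and compute the resulting root:
Candidate A: set leaf[5] = 12 -> leaves = [53, 39, 5, 56, 2, 12]
  L0: [53, 39, 5, 56, 2, 12]
  L1: h(53,39)=(53*31+39)%997=685 h(5,56)=(5*31+56)%997=211 h(2,12)=(2*31+12)%997=74 -> [685, 211, 74]
  L2: h(685,211)=(685*31+211)%997=509 h(74,74)=(74*31+74)%997=374 -> [509, 374]
  L3: h(509,374)=(509*31+374)%997=201 -> [201]
  root = 201 != target 991
Candidate B: set leaf[3] = 27 -> leaves = [53, 39, 5, 27, 2, 96]
  L0: [53, 39, 5, 27, 2, 96]
  L1: h(53,39)=(53*31+39)%997=685 h(5,27)=(5*31+27)%997=182 h(2,96)=(2*31+96)%997=158 -> [685, 182, 158]
  L2: h(685,182)=(685*31+182)%997=480 h(158,158)=(158*31+158)%997=71 -> [480, 71]
  L3: h(480,71)=(480*31+71)%997=993 -> [993]
  root = 993 != target 991
Candidate C: set leaf[3] = 40 -> leaves = [53, 39, 5, 40, 2, 96]
  L0: [53, 39, 5, 40, 2, 96]
  L1: h(53,39)=(53*31+39)%997=685 h(5,40)=(5*31+40)%997=195 h(2,96)=(2*31+96)%997=158 -> [685, 195, 158]
  L2: h(685,195)=(685*31+195)%997=493 h(158,158)=(158*31+158)%997=71 -> [493, 71]
  L3: h(493,71)=(493*31+71)%997=399 -> [399]
  root = 399 != target 991
Candidate D: set leaf[5] = 99 -> leaves = [53, 39, 5, 56, 2, 99]
  L0: [53, 39, 5, 56, 2, 99]
  L1: h(53,39)=(53*31+39)%997=685 h(5,56)=(5*31+56)%997=211 h(2,99)=(2*31+99)%997=161 -> [685, 211, 161]
  L2: h(685,211)=(685*31+211)%997=509 h(161,161)=(161*31+161)%997=167 -> [509, 167]
  L3: h(509,167)=(509*31+167)%997=991 -> [991]
  root = 991 == target 991  ** MATCH **
Candidate D produces the target root.

Answer: D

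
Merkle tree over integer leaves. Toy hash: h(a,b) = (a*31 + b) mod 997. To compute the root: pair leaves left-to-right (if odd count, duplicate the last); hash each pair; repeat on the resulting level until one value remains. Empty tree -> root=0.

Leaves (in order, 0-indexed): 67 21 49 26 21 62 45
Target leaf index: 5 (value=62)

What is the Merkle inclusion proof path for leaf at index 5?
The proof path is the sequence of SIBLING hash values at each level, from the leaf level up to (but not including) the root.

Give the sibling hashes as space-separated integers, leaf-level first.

Answer: 21 443 781

Derivation:
L0 (leaves): [67, 21, 49, 26, 21, 62, 45], target index=5
L1: h(67,21)=(67*31+21)%997=104 [pair 0] h(49,26)=(49*31+26)%997=548 [pair 1] h(21,62)=(21*31+62)%997=713 [pair 2] h(45,45)=(45*31+45)%997=443 [pair 3] -> [104, 548, 713, 443]
  Sibling for proof at L0: 21
L2: h(104,548)=(104*31+548)%997=781 [pair 0] h(713,443)=(713*31+443)%997=612 [pair 1] -> [781, 612]
  Sibling for proof at L1: 443
L3: h(781,612)=(781*31+612)%997=895 [pair 0] -> [895]
  Sibling for proof at L2: 781
Root: 895
Proof path (sibling hashes from leaf to root): [21, 443, 781]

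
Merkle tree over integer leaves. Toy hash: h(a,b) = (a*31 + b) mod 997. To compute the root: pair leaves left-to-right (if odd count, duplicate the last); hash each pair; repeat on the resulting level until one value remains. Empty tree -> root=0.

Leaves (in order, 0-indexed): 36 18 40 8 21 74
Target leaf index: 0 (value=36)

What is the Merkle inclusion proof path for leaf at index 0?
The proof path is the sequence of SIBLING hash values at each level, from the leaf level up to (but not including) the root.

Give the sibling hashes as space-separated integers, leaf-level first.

Answer: 18 251 269

Derivation:
L0 (leaves): [36, 18, 40, 8, 21, 74], target index=0
L1: h(36,18)=(36*31+18)%997=137 [pair 0] h(40,8)=(40*31+8)%997=251 [pair 1] h(21,74)=(21*31+74)%997=725 [pair 2] -> [137, 251, 725]
  Sibling for proof at L0: 18
L2: h(137,251)=(137*31+251)%997=510 [pair 0] h(725,725)=(725*31+725)%997=269 [pair 1] -> [510, 269]
  Sibling for proof at L1: 251
L3: h(510,269)=(510*31+269)%997=127 [pair 0] -> [127]
  Sibling for proof at L2: 269
Root: 127
Proof path (sibling hashes from leaf to root): [18, 251, 269]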